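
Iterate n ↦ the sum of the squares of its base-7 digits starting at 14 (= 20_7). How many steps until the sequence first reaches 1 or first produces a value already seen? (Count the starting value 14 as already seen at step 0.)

14 = (2,0)_7 → 2² + 0² = 4 + 0 = 4
4 = (4)_7 → 4² = 16
16 = (2,2)_7 → 2² + 2² = 4 + 4 = 8
8 = (1,1)_7 → 1² + 1² = 1 + 1 = 2
2 = (2)_7 → 2² = 4  — 4 repeats.
That took 5 steps.

5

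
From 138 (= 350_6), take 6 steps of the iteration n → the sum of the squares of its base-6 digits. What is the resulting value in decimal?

138 = (3,5,0)_6 → 34
34 = (5,4)_6 → 41
41 = (1,0,5)_6 → 26
26 = (4,2)_6 → 20
20 = (3,2)_6 → 13
13 = (2,1)_6 → 5

5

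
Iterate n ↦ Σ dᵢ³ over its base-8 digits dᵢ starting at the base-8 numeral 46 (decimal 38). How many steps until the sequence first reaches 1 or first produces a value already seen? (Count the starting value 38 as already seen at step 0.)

38 = (4,6)_8 → 4³ + 6³ = 280
280 = (4,3,0)_8 → 4³ + 3³ + 0³ = 91
91 = (1,3,3)_8 → 1³ + 3³ + 3³ = 55
55 = (6,7)_8 → 6³ + 7³ = 559
559 = (1,0,5,7)_8 → 1³ + 0³ + 5³ + 7³ = 469
469 = (7,2,5)_8 → 7³ + 2³ + 5³ = 476
476 = (7,3,4)_8 → 7³ + 3³ + 4³ = 434
434 = (6,6,2)_8 → 6³ + 6³ + 2³ = 440
440 = (6,7,0)_8 → 6³ + 7³ + 0³ = 559  — 559 repeats.
That took 9 steps.

9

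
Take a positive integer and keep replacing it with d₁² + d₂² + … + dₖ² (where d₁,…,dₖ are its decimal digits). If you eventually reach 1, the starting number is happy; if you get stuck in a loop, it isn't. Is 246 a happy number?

246 → 2² + 4² + 6² = 56
56 → 5² + 6² = 61
61 → 6² + 1² = 37
37 → 3² + 7² = 58
58 → 5² + 8² = 89
89 → 8² + 9² = 145
145 → 1² + 4² + 5² = 42
42 → 4² + 2² = 20
20 → 2² + 0² = 4
4 → 4² = 16
16 → 1² + 6² = 37  — 37 already seen; the sequence cycles without reaching 1.

not happy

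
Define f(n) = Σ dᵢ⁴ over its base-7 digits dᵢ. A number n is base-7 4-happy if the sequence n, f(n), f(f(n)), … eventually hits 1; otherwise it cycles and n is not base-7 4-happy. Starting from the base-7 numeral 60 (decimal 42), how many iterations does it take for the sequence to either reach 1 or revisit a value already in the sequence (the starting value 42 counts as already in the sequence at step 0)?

42 = (6,0)_7 → 1296
1296 = (3,5,3,1)_7 → 788
788 = (2,2,0,4)_7 → 288
288 = (5,6,1)_7 → 1922
1922 = (5,4,1,4)_7 → 1138
1138 = (3,2,1,4)_7 → 354
354 = (1,0,1,4)_7 → 258
258 = (5,1,6)_7 → 1922  — 1922 repeats.
That took 8 steps.

8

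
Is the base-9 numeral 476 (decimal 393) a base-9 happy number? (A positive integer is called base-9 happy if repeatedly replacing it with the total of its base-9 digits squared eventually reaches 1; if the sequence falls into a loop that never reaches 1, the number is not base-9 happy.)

393 = (4,7,6)_9 → 101
101 = (1,2,2)_9 → 9
9 = (1,0)_9 → 1  — reached 1.

base-9 happy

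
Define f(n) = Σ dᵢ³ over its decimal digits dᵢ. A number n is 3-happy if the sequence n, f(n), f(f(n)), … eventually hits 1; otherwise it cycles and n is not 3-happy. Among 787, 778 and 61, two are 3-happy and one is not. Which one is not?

61

787: 787 → 1198 → 1243 → 100 → 1  — reaches 1 (3-happy)
778: 778 → 1198 → 1243 → 100 → 1  — reaches 1 (3-happy)
61: 61 → 217 → 352 → 160 → 217  — repeats 217 (not 3-happy)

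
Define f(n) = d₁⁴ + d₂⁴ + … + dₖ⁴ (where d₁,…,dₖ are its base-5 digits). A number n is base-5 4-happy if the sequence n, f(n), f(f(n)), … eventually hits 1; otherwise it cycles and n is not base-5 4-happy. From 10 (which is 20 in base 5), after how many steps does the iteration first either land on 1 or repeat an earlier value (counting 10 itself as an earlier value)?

13

10 = (2,0)_5 → 16
16 = (3,1)_5 → 82
82 = (3,1,2)_5 → 98
98 = (3,4,3)_5 → 418
418 = (3,1,3,3)_5 → 244
244 = (1,4,3,4)_5 → 594
594 = (4,3,3,4)_5 → 674
674 = (1,0,1,4,4)_5 → 514
514 = (4,0,2,4)_5 → 528
528 = (4,1,0,3)_5 → 338
338 = (2,3,2,3)_5 → 194
194 = (1,2,3,4)_5 → 354
354 = (2,4,0,4)_5 → 528  — 528 repeats.
That took 13 steps.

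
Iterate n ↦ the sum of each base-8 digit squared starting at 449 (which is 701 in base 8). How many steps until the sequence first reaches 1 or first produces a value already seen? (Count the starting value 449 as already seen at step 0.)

449 = (7,0,1)_8 → 7² + 0² + 1² = 49 + 0 + 1 = 50
50 = (6,2)_8 → 6² + 2² = 36 + 4 = 40
40 = (5,0)_8 → 5² + 0² = 25 + 0 = 25
25 = (3,1)_8 → 3² + 1² = 9 + 1 = 10
10 = (1,2)_8 → 1² + 2² = 1 + 4 = 5
5 = (5)_8 → 5² = 25  — 25 repeats.
That took 6 steps.

6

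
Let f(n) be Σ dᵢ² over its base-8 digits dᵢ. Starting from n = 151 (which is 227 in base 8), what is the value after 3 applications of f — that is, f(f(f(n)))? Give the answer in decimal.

151 = (2,2,7)_8 → 2² + 2² + 7² = 57
57 = (7,1)_8 → 7² + 1² = 50
50 = (6,2)_8 → 6² + 2² = 40

40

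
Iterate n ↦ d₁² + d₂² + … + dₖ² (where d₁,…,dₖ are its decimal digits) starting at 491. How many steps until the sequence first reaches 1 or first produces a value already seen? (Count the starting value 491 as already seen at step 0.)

491 → 4² + 9² + 1² = 16 + 81 + 1 = 98
98 → 9² + 8² = 81 + 64 = 145
145 → 1² + 4² + 5² = 1 + 16 + 25 = 42
42 → 4² + 2² = 16 + 4 = 20
20 → 2² + 0² = 4 + 0 = 4
4 → 4² = 16
16 → 1² + 6² = 1 + 36 = 37
37 → 3² + 7² = 9 + 49 = 58
58 → 5² + 8² = 25 + 64 = 89
89 → 8² + 9² = 64 + 81 = 145  — 145 repeats.
That took 10 steps.

10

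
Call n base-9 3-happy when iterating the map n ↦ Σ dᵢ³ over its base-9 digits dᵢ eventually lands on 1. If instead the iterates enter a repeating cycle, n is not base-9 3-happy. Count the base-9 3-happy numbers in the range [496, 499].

496: 496 → 218 → 232 → 694 → 638 → 1198 → 470 → 476 → 980 → 540 → 432 → 152 → 856 → 128 → 134 → 638  (repeats 638)
497: 497 → 225 → 351 → 91 → 3 → 27 → 27  (repeats 27)
498: 498 → 244 → 28 → 28  (repeats 28)
499: 499 → 281 → 99 → 9 → 1  (reaches 1)
base-9 3-happy: 499

1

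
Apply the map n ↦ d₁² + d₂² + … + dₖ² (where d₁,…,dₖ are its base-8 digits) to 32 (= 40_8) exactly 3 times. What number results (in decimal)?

16

32 = (4,0)_8 → 4² + 0² = 16
16 = (2,0)_8 → 2² + 0² = 4
4 = (4)_8 → 4² = 16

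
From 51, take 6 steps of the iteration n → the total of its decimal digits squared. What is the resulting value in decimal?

89

51 → 5² + 1² = 25 + 1 = 26
26 → 2² + 6² = 4 + 36 = 40
40 → 4² + 0² = 16 + 0 = 16
16 → 1² + 6² = 1 + 36 = 37
37 → 3² + 7² = 9 + 49 = 58
58 → 5² + 8² = 25 + 64 = 89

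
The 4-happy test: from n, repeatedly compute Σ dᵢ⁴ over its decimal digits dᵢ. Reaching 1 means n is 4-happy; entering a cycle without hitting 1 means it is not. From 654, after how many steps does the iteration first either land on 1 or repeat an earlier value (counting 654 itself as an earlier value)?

12

654 → 6⁴ + 5⁴ + 4⁴ = 2177
2177 → 2⁴ + 1⁴ + 7⁴ + 7⁴ = 4819
4819 → 4⁴ + 8⁴ + 1⁴ + 9⁴ = 10914
10914 → 1⁴ + 0⁴ + 9⁴ + 1⁴ + 4⁴ = 6819
6819 → 6⁴ + 8⁴ + 1⁴ + 9⁴ = 11954
11954 → 1⁴ + 1⁴ + 9⁴ + 5⁴ + 4⁴ = 7444
7444 → 7⁴ + 4⁴ + 4⁴ + 4⁴ = 3169
3169 → 3⁴ + 1⁴ + 6⁴ + 9⁴ = 7939
7939 → 7⁴ + 9⁴ + 3⁴ + 9⁴ = 15604
15604 → 1⁴ + 5⁴ + 6⁴ + 0⁴ + 4⁴ = 2178
2178 → 2⁴ + 1⁴ + 7⁴ + 8⁴ = 6514
6514 → 6⁴ + 5⁴ + 1⁴ + 4⁴ = 2178  — 2178 repeats.
That took 12 steps.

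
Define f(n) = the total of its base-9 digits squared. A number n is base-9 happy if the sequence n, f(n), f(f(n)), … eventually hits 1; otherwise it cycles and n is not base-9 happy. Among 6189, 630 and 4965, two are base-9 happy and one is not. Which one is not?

6189: 6189 → 125 → 81 → 1  — reaches 1 (base-9 happy)
630: 630 → 98 → 66 → 58 → 52 → 74 → 68 → 74  — repeats 74 (not base-9 happy)
4965: 4965 → 125 → 81 → 1  — reaches 1 (base-9 happy)

630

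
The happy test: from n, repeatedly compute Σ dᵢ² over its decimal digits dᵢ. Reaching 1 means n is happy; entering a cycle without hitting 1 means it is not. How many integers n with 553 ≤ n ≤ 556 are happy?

1

553: 553 → 59 → 106 → 37 → 58 → 89 → 145 → 42 → 20 → 4 → 16 → 37  (repeats 37)
554: 554 → 66 → 72 → 53 → 34 → 25 → 29 → 85 → 89 → 145 → 42 → 20 → 4 → 16 → 37 → 58 → 89  (repeats 89)
555: 555 → 75 → 74 → 65 → 61 → 37 → 58 → 89 → 145 → 42 → 20 → 4 → 16 → 37  (repeats 37)
556: 556 → 86 → 100 → 1  (reaches 1)
happy: 556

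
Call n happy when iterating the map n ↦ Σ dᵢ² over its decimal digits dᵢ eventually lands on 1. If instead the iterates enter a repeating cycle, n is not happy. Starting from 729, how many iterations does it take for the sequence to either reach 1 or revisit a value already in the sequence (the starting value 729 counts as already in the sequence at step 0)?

12

729 → 7² + 2² + 9² = 49 + 4 + 81 = 134
134 → 1² + 3² + 4² = 1 + 9 + 16 = 26
26 → 2² + 6² = 4 + 36 = 40
40 → 4² + 0² = 16 + 0 = 16
16 → 1² + 6² = 1 + 36 = 37
37 → 3² + 7² = 9 + 49 = 58
58 → 5² + 8² = 25 + 64 = 89
89 → 8² + 9² = 64 + 81 = 145
145 → 1² + 4² + 5² = 1 + 16 + 25 = 42
42 → 4² + 2² = 16 + 4 = 20
20 → 2² + 0² = 4 + 0 = 4
4 → 4² = 16  — 16 repeats.
That took 12 steps.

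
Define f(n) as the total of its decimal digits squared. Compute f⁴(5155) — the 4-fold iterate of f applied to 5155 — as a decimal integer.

145

5155 → 5² + 1² + 5² + 5² = 25 + 1 + 25 + 25 = 76
76 → 7² + 6² = 49 + 36 = 85
85 → 8² + 5² = 64 + 25 = 89
89 → 8² + 9² = 64 + 81 = 145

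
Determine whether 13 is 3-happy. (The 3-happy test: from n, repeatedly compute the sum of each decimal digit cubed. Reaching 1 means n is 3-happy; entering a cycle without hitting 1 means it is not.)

13 → 1³ + 3³ = 28
28 → 2³ + 8³ = 520
520 → 5³ + 2³ + 0³ = 133
133 → 1³ + 3³ + 3³ = 55
55 → 5³ + 5³ = 250
250 → 2³ + 5³ + 0³ = 133  — 133 already seen; the sequence cycles without reaching 1.

not 3-happy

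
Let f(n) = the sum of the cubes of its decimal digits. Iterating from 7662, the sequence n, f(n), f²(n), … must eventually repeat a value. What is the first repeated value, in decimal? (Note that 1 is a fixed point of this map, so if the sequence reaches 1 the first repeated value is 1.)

153

7662 → 7³ + 6³ + 6³ + 2³ = 343 + 216 + 216 + 8 = 783
783 → 7³ + 8³ + 3³ = 343 + 512 + 27 = 882
882 → 8³ + 8³ + 2³ = 512 + 512 + 8 = 1032
1032 → 1³ + 0³ + 3³ + 2³ = 1 + 0 + 27 + 8 = 36
36 → 3³ + 6³ = 27 + 216 = 243
243 → 2³ + 4³ + 3³ = 8 + 64 + 27 = 99
99 → 9³ + 9³ = 729 + 729 = 1458
1458 → 1³ + 4³ + 5³ + 8³ = 1 + 64 + 125 + 512 = 702
702 → 7³ + 0³ + 2³ = 343 + 0 + 8 = 351
351 → 3³ + 5³ + 1³ = 27 + 125 + 1 = 153
153 → 1³ + 5³ + 3³ = 1 + 125 + 27 = 153  — 153 already appeared earlier.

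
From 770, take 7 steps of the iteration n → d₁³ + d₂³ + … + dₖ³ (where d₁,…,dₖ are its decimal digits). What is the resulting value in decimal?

407

770 → 686
686 → 944
944 → 857
857 → 980
980 → 1241
1241 → 74
74 → 407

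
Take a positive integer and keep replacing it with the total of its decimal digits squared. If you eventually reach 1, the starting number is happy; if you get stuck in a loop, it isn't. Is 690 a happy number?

690 → 6² + 9² + 0² = 36 + 81 + 0 = 117
117 → 1² + 1² + 7² = 1 + 1 + 49 = 51
51 → 5² + 1² = 25 + 1 = 26
26 → 2² + 6² = 4 + 36 = 40
40 → 4² + 0² = 16 + 0 = 16
16 → 1² + 6² = 1 + 36 = 37
37 → 3² + 7² = 9 + 49 = 58
58 → 5² + 8² = 25 + 64 = 89
89 → 8² + 9² = 64 + 81 = 145
145 → 1² + 4² + 5² = 1 + 16 + 25 = 42
42 → 4² + 2² = 16 + 4 = 20
20 → 2² + 0² = 4 + 0 = 4
4 → 4² = 16  — 16 already seen; the sequence cycles without reaching 1.

not happy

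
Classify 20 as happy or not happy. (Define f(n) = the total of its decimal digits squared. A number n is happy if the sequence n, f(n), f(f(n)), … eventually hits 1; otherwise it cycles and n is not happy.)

20 → 2² + 0² = 4 + 0 = 4
4 → 4² = 16
16 → 1² + 6² = 1 + 36 = 37
37 → 3² + 7² = 9 + 49 = 58
58 → 5² + 8² = 25 + 64 = 89
89 → 8² + 9² = 64 + 81 = 145
145 → 1² + 4² + 5² = 1 + 16 + 25 = 42
42 → 4² + 2² = 16 + 4 = 20  — 20 already seen; the sequence cycles without reaching 1.

not happy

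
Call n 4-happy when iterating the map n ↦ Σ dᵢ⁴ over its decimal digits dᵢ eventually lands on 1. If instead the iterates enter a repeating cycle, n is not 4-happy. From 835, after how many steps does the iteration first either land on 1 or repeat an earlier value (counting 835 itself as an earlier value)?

835 → 8⁴ + 3⁴ + 5⁴ = 4096 + 81 + 625 = 4802
4802 → 4⁴ + 8⁴ + 0⁴ + 2⁴ = 256 + 4096 + 0 + 16 = 4368
4368 → 4⁴ + 3⁴ + 6⁴ + 8⁴ = 256 + 81 + 1296 + 4096 = 5729
5729 → 5⁴ + 7⁴ + 2⁴ + 9⁴ = 625 + 2401 + 16 + 6561 = 9603
9603 → 9⁴ + 6⁴ + 0⁴ + 3⁴ = 6561 + 1296 + 0 + 81 = 7938
7938 → 7⁴ + 9⁴ + 3⁴ + 8⁴ = 2401 + 6561 + 81 + 4096 = 13139
13139 → 1⁴ + 3⁴ + 1⁴ + 3⁴ + 9⁴ = 1 + 81 + 1 + 81 + 6561 = 6725
6725 → 6⁴ + 7⁴ + 2⁴ + 5⁴ = 1296 + 2401 + 16 + 625 = 4338
4338 → 4⁴ + 3⁴ + 3⁴ + 8⁴ = 256 + 81 + 81 + 4096 = 4514
4514 → 4⁴ + 5⁴ + 1⁴ + 4⁴ = 256 + 625 + 1 + 256 = 1138
1138 → 1⁴ + 1⁴ + 3⁴ + 8⁴ = 1 + 1 + 81 + 4096 = 4179
4179 → 4⁴ + 1⁴ + 7⁴ + 9⁴ = 256 + 1 + 2401 + 6561 = 9219
9219 → 9⁴ + 2⁴ + 1⁴ + 9⁴ = 6561 + 16 + 1 + 6561 = 13139  — 13139 repeats.
That took 13 steps.

13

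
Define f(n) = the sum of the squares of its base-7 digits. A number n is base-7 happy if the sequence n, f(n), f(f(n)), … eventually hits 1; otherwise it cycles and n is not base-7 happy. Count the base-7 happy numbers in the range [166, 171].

1

166: 166 → 38 → 34 → 52 → 10 → 10  (repeats 10)
167: 167 → 49 → 1  (reaches 1)
168: 168 → 18 → 20 → 40 → 50 → 2 → 4 → 16 → 8 → 2  (repeats 2)
169: 169 → 19 → 29 → 17 → 13 → 37 → 29  (repeats 29)
170: 170 → 22 → 10 → 10  (repeats 10)
171: 171 → 27 → 45 → 45  (repeats 45)
base-7 happy: 167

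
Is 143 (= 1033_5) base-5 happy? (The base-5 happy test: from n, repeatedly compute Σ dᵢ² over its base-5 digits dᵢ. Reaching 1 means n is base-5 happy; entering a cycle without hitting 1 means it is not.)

base-5 happy

143 = (1,0,3,3)_5 → 1² + 0² + 3² + 3² = 1 + 0 + 9 + 9 = 19
19 = (3,4)_5 → 3² + 4² = 9 + 16 = 25
25 = (1,0,0)_5 → 1² + 0² + 0² = 1 + 0 + 0 = 1  — reached 1.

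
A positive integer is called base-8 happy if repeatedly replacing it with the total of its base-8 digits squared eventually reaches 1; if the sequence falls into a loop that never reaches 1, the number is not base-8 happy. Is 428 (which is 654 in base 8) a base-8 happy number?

base-8 happy

428 = (6,5,4)_8 → 77
77 = (1,1,5)_8 → 27
27 = (3,3)_8 → 18
18 = (2,2)_8 → 8
8 = (1,0)_8 → 1  — reached 1.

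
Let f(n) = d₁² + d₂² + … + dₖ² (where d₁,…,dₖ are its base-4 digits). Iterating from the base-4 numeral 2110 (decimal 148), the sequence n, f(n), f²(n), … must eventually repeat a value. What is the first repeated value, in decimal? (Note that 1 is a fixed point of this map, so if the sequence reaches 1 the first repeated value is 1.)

148 = (2,1,1,0)_4 → 2² + 1² + 1² + 0² = 4 + 1 + 1 + 0 = 6
6 = (1,2)_4 → 1² + 2² = 1 + 4 = 5
5 = (1,1)_4 → 1² + 1² = 1 + 1 = 2
2 = (2)_4 → 2² = 4
4 = (1,0)_4 → 1² + 0² = 1 + 0 = 1  — reached the fixed point 1.
1 → 1, so 1 is the first repeated value.

1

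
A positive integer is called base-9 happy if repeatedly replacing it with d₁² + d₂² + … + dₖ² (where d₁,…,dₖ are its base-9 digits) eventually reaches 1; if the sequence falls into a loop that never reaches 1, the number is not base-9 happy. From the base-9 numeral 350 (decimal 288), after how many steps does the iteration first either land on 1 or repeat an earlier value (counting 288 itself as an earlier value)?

6

288 = (3,5,0)_9 → 34
34 = (3,7)_9 → 58
58 = (6,4)_9 → 52
52 = (5,7)_9 → 74
74 = (8,2)_9 → 68
68 = (7,5)_9 → 74  — 74 repeats.
That took 6 steps.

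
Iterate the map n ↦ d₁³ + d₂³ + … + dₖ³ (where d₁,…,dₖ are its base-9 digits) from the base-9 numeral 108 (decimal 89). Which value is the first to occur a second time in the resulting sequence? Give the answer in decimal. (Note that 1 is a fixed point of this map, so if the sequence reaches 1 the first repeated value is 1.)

89 = (1,0,8)_9 → 1³ + 0³ + 8³ = 1 + 0 + 512 = 513
513 = (6,3,0)_9 → 6³ + 3³ + 0³ = 216 + 27 + 0 = 243
243 = (3,0,0)_9 → 3³ + 0³ + 0³ = 27 + 0 + 0 = 27
27 = (3,0)_9 → 3³ + 0³ = 27 + 0 = 27  — 27 already appeared earlier.

27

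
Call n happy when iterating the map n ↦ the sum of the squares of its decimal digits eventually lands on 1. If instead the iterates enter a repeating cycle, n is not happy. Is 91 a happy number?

91 → 9² + 1² = 81 + 1 = 82
82 → 8² + 2² = 64 + 4 = 68
68 → 6² + 8² = 36 + 64 = 100
100 → 1² + 0² + 0² = 1 + 0 + 0 = 1  — reached 1.

happy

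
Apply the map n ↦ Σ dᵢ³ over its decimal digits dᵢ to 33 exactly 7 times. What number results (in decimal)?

33 → 3³ + 3³ = 27 + 27 = 54
54 → 5³ + 4³ = 125 + 64 = 189
189 → 1³ + 8³ + 9³ = 1 + 512 + 729 = 1242
1242 → 1³ + 2³ + 4³ + 2³ = 1 + 8 + 64 + 8 = 81
81 → 8³ + 1³ = 512 + 1 = 513
513 → 5³ + 1³ + 3³ = 125 + 1 + 27 = 153
153 → 1³ + 5³ + 3³ = 1 + 125 + 27 = 153

153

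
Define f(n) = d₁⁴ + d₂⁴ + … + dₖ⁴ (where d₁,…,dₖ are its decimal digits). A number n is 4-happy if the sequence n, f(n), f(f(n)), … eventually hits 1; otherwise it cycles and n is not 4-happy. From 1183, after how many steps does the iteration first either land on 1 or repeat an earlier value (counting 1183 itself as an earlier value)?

8

1183 → 1⁴ + 1⁴ + 8⁴ + 3⁴ = 4179
4179 → 4⁴ + 1⁴ + 7⁴ + 9⁴ = 9219
9219 → 9⁴ + 2⁴ + 1⁴ + 9⁴ = 13139
13139 → 1⁴ + 3⁴ + 1⁴ + 3⁴ + 9⁴ = 6725
6725 → 6⁴ + 7⁴ + 2⁴ + 5⁴ = 4338
4338 → 4⁴ + 3⁴ + 3⁴ + 8⁴ = 4514
4514 → 4⁴ + 5⁴ + 1⁴ + 4⁴ = 1138
1138 → 1⁴ + 1⁴ + 3⁴ + 8⁴ = 4179  — 4179 repeats.
That took 8 steps.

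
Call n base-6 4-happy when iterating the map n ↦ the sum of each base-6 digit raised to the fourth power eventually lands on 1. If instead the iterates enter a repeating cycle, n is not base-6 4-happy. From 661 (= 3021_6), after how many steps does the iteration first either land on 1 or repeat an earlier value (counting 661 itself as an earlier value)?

12

661 = (3,0,2,1)_6 → 3⁴ + 0⁴ + 2⁴ + 1⁴ = 98
98 = (2,4,2)_6 → 2⁴ + 4⁴ + 2⁴ = 288
288 = (1,2,0,0)_6 → 1⁴ + 2⁴ + 0⁴ + 0⁴ = 17
17 = (2,5)_6 → 2⁴ + 5⁴ = 641
641 = (2,5,4,5)_6 → 2⁴ + 5⁴ + 4⁴ + 5⁴ = 1522
1522 = (1,1,0,1,4)_6 → 1⁴ + 1⁴ + 0⁴ + 1⁴ + 4⁴ = 259
259 = (1,1,1,1)_6 → 1⁴ + 1⁴ + 1⁴ + 1⁴ = 4
4 = (4)_6 → 4⁴ = 256
256 = (1,1,0,4)_6 → 1⁴ + 1⁴ + 0⁴ + 4⁴ = 258
258 = (1,1,1,0)_6 → 1⁴ + 1⁴ + 1⁴ + 0⁴ = 3
3 = (3)_6 → 3⁴ = 81
81 = (2,1,3)_6 → 2⁴ + 1⁴ + 3⁴ = 98  — 98 repeats.
That took 12 steps.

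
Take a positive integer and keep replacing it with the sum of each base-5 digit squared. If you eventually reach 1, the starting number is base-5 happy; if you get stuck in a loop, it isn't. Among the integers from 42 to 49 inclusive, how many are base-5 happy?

2

42: 42 → 14 → 20 → 16 → 10 → 4 → 16  — not base-5 happy
43: 43 → 19 → 25 → 1  — base-5 happy
44: 44 → 26 → 2 → 4 → 16 → 10 → 4  — not base-5 happy
45: 45 → 17 → 13 → 13  — not base-5 happy
46: 46 → 18 → 18  — not base-5 happy
47: 47 → 21 → 17 → 13 → 13  — not base-5 happy
48: 48 → 26 → 2 → 4 → 16 → 10 → 4  — not base-5 happy
49: 49 → 33 → 11 → 5 → 1  — base-5 happy
base-5 happy: 43, 49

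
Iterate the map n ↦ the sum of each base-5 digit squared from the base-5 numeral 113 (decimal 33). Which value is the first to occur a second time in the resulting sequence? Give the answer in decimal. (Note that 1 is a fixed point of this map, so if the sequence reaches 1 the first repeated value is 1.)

33 = (1,1,3)_5 → 1² + 1² + 3² = 1 + 1 + 9 = 11
11 = (2,1)_5 → 2² + 1² = 4 + 1 = 5
5 = (1,0)_5 → 1² + 0² = 1 + 0 = 1  — reached the fixed point 1.
1 → 1, so 1 is the first repeated value.

1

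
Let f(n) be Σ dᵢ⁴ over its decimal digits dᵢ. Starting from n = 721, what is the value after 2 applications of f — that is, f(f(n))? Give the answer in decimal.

4369

721 → 7⁴ + 2⁴ + 1⁴ = 2401 + 16 + 1 = 2418
2418 → 2⁴ + 4⁴ + 1⁴ + 8⁴ = 16 + 256 + 1 + 4096 = 4369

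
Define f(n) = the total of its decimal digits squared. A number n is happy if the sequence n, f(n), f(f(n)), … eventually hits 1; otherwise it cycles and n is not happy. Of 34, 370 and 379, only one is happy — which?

34: 34 → 25 → 29 → 85 → 89 → 145 → 42 → 20 → 4 → 16 → 37 → 58 → 89  — repeats 89 (not happy)
370: 370 → 58 → 89 → 145 → 42 → 20 → 4 → 16 → 37 → 58  — repeats 58 (not happy)
379: 379 → 139 → 91 → 82 → 68 → 100 → 1  — reaches 1 (happy)

379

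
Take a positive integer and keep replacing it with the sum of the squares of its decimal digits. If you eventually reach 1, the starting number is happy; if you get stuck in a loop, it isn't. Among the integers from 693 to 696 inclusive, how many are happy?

1

693: 693 → 126 → 41 → 17 → 50 → 25 → 29 → 85 → 89 → 145 → 42 → 20 → 4 → 16 → 37 → 58 → 89  (repeats 89)
694: 694 → 133 → 19 → 82 → 68 → 100 → 1  (reaches 1)
695: 695 → 142 → 21 → 5 → 25 → 29 → 85 → 89 → 145 → 42 → 20 → 4 → 16 → 37 → 58 → 89  (repeats 89)
696: 696 → 153 → 35 → 34 → 25 → 29 → 85 → 89 → 145 → 42 → 20 → 4 → 16 → 37 → 58 → 89  (repeats 89)
happy: 694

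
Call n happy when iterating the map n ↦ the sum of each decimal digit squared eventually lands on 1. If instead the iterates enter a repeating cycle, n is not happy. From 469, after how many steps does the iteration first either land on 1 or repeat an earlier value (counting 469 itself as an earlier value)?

6

469 → 4² + 6² + 9² = 16 + 36 + 81 = 133
133 → 1² + 3² + 3² = 1 + 9 + 9 = 19
19 → 1² + 9² = 1 + 81 = 82
82 → 8² + 2² = 64 + 4 = 68
68 → 6² + 8² = 36 + 64 = 100
100 → 1² + 0² + 0² = 1 + 0 + 0 = 1  — reached 1.
That took 6 steps.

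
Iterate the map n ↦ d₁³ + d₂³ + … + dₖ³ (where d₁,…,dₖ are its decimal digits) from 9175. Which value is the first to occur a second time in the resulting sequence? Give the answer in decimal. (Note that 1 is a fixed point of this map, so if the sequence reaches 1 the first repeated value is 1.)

9175 → 9³ + 1³ + 7³ + 5³ = 1198
1198 → 1³ + 1³ + 9³ + 8³ = 1243
1243 → 1³ + 2³ + 4³ + 3³ = 100
100 → 1³ + 0³ + 0³ = 1  — reached the fixed point 1.
1 → 1, so 1 is the first repeated value.

1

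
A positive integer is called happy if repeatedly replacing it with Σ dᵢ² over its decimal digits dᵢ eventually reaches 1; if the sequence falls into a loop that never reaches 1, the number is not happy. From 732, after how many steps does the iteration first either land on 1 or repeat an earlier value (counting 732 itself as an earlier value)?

11

732 → 7² + 3² + 2² = 62
62 → 6² + 2² = 40
40 → 4² + 0² = 16
16 → 1² + 6² = 37
37 → 3² + 7² = 58
58 → 5² + 8² = 89
89 → 8² + 9² = 145
145 → 1² + 4² + 5² = 42
42 → 4² + 2² = 20
20 → 2² + 0² = 4
4 → 4² = 16  — 16 repeats.
That took 11 steps.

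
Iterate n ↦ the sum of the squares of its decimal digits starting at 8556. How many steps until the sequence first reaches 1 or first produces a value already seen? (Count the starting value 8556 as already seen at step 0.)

12

8556 → 8² + 5² + 5² + 6² = 150
150 → 1² + 5² + 0² = 26
26 → 2² + 6² = 40
40 → 4² + 0² = 16
16 → 1² + 6² = 37
37 → 3² + 7² = 58
58 → 5² + 8² = 89
89 → 8² + 9² = 145
145 → 1² + 4² + 5² = 42
42 → 4² + 2² = 20
20 → 2² + 0² = 4
4 → 4² = 16  — 16 repeats.
That took 12 steps.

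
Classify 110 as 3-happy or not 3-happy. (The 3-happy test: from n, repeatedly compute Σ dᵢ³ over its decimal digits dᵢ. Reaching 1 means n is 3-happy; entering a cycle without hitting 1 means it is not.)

not 3-happy

110 → 1³ + 1³ + 0³ = 1 + 1 + 0 = 2
2 → 2³ = 8
8 → 8³ = 512
512 → 5³ + 1³ + 2³ = 125 + 1 + 8 = 134
134 → 1³ + 3³ + 4³ = 1 + 27 + 64 = 92
92 → 9³ + 2³ = 729 + 8 = 737
737 → 7³ + 3³ + 7³ = 343 + 27 + 343 = 713
713 → 7³ + 1³ + 3³ = 343 + 1 + 27 = 371
371 → 3³ + 7³ + 1³ = 27 + 343 + 1 = 371  — 371 already seen; the sequence cycles without reaching 1.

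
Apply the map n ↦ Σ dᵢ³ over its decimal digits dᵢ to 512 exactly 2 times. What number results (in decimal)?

512 → 5³ + 1³ + 2³ = 125 + 1 + 8 = 134
134 → 1³ + 3³ + 4³ = 1 + 27 + 64 = 92

92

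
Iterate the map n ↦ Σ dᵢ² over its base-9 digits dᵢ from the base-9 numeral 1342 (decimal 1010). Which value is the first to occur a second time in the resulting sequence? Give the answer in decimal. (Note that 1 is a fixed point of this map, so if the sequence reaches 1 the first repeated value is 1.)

1010 = (1,3,4,2)_9 → 30
30 = (3,3)_9 → 18
18 = (2,0)_9 → 4
4 = (4)_9 → 16
16 = (1,7)_9 → 50
50 = (5,5)_9 → 50  — 50 already appeared earlier.

50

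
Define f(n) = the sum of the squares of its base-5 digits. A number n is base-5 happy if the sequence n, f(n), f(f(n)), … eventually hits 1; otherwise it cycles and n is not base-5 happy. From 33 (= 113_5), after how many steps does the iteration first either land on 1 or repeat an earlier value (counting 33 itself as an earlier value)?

33 = (1,1,3)_5 → 1² + 1² + 3² = 11
11 = (2,1)_5 → 2² + 1² = 5
5 = (1,0)_5 → 1² + 0² = 1  — reached 1.
That took 3 steps.

3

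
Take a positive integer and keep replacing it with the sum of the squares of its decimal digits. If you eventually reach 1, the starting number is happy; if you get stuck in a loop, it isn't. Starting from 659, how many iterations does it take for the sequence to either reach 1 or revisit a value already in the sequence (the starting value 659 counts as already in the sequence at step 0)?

15

659 → 6² + 5² + 9² = 36 + 25 + 81 = 142
142 → 1² + 4² + 2² = 1 + 16 + 4 = 21
21 → 2² + 1² = 4 + 1 = 5
5 → 5² = 25
25 → 2² + 5² = 4 + 25 = 29
29 → 2² + 9² = 4 + 81 = 85
85 → 8² + 5² = 64 + 25 = 89
89 → 8² + 9² = 64 + 81 = 145
145 → 1² + 4² + 5² = 1 + 16 + 25 = 42
42 → 4² + 2² = 16 + 4 = 20
20 → 2² + 0² = 4 + 0 = 4
4 → 4² = 16
16 → 1² + 6² = 1 + 36 = 37
37 → 3² + 7² = 9 + 49 = 58
58 → 5² + 8² = 25 + 64 = 89  — 89 repeats.
That took 15 steps.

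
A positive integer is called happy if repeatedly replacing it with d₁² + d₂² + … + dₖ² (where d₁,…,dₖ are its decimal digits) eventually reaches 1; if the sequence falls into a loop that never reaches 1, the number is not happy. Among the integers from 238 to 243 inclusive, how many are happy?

238: 238 → 77 → 98 → 145 → 42 → 20 → 4 → 16 → 37 → 58 → 89 → 145  (repeats 145)
239: 239 → 94 → 97 → 130 → 10 → 1  (reaches 1)
240: 240 → 20 → 4 → 16 → 37 → 58 → 89 → 145 → 42 → 20  (repeats 20)
241: 241 → 21 → 5 → 25 → 29 → 85 → 89 → 145 → 42 → 20 → 4 → 16 → 37 → 58 → 89  (repeats 89)
242: 242 → 24 → 20 → 4 → 16 → 37 → 58 → 89 → 145 → 42 → 20  (repeats 20)
243: 243 → 29 → 85 → 89 → 145 → 42 → 20 → 4 → 16 → 37 → 58 → 89  (repeats 89)
happy: 239

1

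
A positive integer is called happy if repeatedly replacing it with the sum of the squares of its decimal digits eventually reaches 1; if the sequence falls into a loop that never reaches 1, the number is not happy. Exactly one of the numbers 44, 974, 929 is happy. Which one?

44: 44 → 32 → 13 → 10 → 1  — reaches 1 (happy)
974: 974 → 146 → 53 → 34 → 25 → 29 → 85 → 89 → 145 → 42 → 20 → 4 → 16 → 37 → 58 → 89  — repeats 89 (not happy)
929: 929 → 166 → 73 → 58 → 89 → 145 → 42 → 20 → 4 → 16 → 37 → 58  — repeats 58 (not happy)

44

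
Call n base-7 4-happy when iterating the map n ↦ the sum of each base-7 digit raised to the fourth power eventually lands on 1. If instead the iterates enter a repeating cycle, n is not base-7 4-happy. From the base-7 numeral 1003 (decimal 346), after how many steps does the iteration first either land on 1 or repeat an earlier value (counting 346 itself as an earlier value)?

9

346 = (1,0,0,3)_7 → 1⁴ + 0⁴ + 0⁴ + 3⁴ = 1 + 0 + 0 + 81 = 82
82 = (1,4,5)_7 → 1⁴ + 4⁴ + 5⁴ = 1 + 256 + 625 = 882
882 = (2,4,0,0)_7 → 2⁴ + 4⁴ + 0⁴ + 0⁴ = 16 + 256 + 0 + 0 = 272
272 = (5,3,6)_7 → 5⁴ + 3⁴ + 6⁴ = 625 + 81 + 1296 = 2002
2002 = (5,5,6,0)_7 → 5⁴ + 5⁴ + 6⁴ + 0⁴ = 625 + 625 + 1296 + 0 = 2546
2546 = (1,0,2,6,5)_7 → 1⁴ + 0⁴ + 2⁴ + 6⁴ + 5⁴ = 1 + 0 + 16 + 1296 + 625 = 1938
1938 = (5,4,3,6)_7 → 5⁴ + 4⁴ + 3⁴ + 6⁴ = 625 + 256 + 81 + 1296 = 2258
2258 = (6,4,0,4)_7 → 6⁴ + 4⁴ + 0⁴ + 4⁴ = 1296 + 256 + 0 + 256 = 1808
1808 = (5,1,6,2)_7 → 5⁴ + 1⁴ + 6⁴ + 2⁴ = 625 + 1 + 1296 + 16 = 1938  — 1938 repeats.
That took 9 steps.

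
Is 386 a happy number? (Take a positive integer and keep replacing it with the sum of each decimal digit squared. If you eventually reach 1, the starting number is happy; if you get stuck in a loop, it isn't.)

happy

386 → 3² + 8² + 6² = 109
109 → 1² + 0² + 9² = 82
82 → 8² + 2² = 68
68 → 6² + 8² = 100
100 → 1² + 0² + 0² = 1  — reached 1.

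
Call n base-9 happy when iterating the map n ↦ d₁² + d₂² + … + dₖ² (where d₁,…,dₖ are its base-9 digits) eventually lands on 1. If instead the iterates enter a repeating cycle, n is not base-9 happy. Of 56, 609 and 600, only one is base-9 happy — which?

609

56: 56 → 40 → 32 → 34 → 58 → 52 → 74 → 68 → 74  — repeats 74 (not base-9 happy)
609: 609 → 101 → 9 → 1  — reaches 1 (base-9 happy)
600: 600 → 94 → 18 → 4 → 16 → 50 → 50  — repeats 50 (not base-9 happy)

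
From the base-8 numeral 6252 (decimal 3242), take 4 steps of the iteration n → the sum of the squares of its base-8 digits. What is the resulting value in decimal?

26

3242 = (6,2,5,2)_8 → 6² + 2² + 5² + 2² = 36 + 4 + 25 + 4 = 69
69 = (1,0,5)_8 → 1² + 0² + 5² = 1 + 0 + 25 = 26
26 = (3,2)_8 → 3² + 2² = 9 + 4 = 13
13 = (1,5)_8 → 1² + 5² = 1 + 25 = 26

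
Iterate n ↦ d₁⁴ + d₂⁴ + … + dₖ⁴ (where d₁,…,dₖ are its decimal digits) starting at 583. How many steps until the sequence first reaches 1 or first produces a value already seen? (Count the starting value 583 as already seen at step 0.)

13

583 → 4802
4802 → 4368
4368 → 5729
5729 → 9603
9603 → 7938
7938 → 13139
13139 → 6725
6725 → 4338
4338 → 4514
4514 → 1138
1138 → 4179
4179 → 9219
9219 → 13139  — 13139 repeats.
That took 13 steps.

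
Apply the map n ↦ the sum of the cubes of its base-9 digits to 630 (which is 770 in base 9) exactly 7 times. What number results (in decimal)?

1198

630 = (7,7,0)_9 → 7³ + 7³ + 0³ = 686
686 = (8,4,2)_9 → 8³ + 4³ + 2³ = 584
584 = (7,1,8)_9 → 7³ + 1³ + 8³ = 856
856 = (1,1,5,1)_9 → 1³ + 1³ + 5³ + 1³ = 128
128 = (1,5,2)_9 → 1³ + 5³ + 2³ = 134
134 = (1,5,8)_9 → 1³ + 5³ + 8³ = 638
638 = (7,7,8)_9 → 7³ + 7³ + 8³ = 1198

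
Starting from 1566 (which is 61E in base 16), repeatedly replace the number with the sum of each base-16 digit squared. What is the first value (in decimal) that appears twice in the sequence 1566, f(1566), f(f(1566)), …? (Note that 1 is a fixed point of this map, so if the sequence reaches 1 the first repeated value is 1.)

1

1566 = (6,1,14)_16 → 6² + 1² + 14² = 36 + 1 + 196 = 233
233 = (14,9)_16 → 14² + 9² = 196 + 81 = 277
277 = (1,1,5)_16 → 1² + 1² + 5² = 1 + 1 + 25 = 27
27 = (1,11)_16 → 1² + 11² = 1 + 121 = 122
122 = (7,10)_16 → 7² + 10² = 49 + 100 = 149
149 = (9,5)_16 → 9² + 5² = 81 + 25 = 106
106 = (6,10)_16 → 6² + 10² = 36 + 100 = 136
136 = (8,8)_16 → 8² + 8² = 64 + 64 = 128
128 = (8,0)_16 → 8² + 0² = 64 + 0 = 64
64 = (4,0)_16 → 4² + 0² = 16 + 0 = 16
16 = (1,0)_16 → 1² + 0² = 1 + 0 = 1  — reached the fixed point 1.
1 → 1, so 1 is the first repeated value.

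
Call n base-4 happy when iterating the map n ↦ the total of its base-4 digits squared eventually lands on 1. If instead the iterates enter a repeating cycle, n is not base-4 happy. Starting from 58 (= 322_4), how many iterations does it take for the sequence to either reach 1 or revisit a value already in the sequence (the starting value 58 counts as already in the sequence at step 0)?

58 = (3,2,2)_4 → 17
17 = (1,0,1)_4 → 2
2 = (2)_4 → 4
4 = (1,0)_4 → 1  — reached 1.
That took 4 steps.

4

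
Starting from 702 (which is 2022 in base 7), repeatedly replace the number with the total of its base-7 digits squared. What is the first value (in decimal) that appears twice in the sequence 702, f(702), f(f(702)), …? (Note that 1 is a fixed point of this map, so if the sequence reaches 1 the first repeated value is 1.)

10

702 = (2,0,2,2)_7 → 12
12 = (1,5)_7 → 26
26 = (3,5)_7 → 34
34 = (4,6)_7 → 52
52 = (1,0,3)_7 → 10
10 = (1,3)_7 → 10  — 10 already appeared earlier.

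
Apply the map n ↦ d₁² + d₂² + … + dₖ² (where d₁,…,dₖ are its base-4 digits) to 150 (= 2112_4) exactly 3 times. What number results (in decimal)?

4

150 = (2,1,1,2)_4 → 10
10 = (2,2)_4 → 8
8 = (2,0)_4 → 4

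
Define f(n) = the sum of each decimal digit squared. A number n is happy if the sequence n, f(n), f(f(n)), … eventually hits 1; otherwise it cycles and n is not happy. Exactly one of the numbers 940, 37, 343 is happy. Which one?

940: 940 → 97 → 130 → 10 → 1  — reaches 1 (happy)
37: 37 → 58 → 89 → 145 → 42 → 20 → 4 → 16 → 37  — repeats 37 (not happy)
343: 343 → 34 → 25 → 29 → 85 → 89 → 145 → 42 → 20 → 4 → 16 → 37 → 58 → 89  — repeats 89 (not happy)

940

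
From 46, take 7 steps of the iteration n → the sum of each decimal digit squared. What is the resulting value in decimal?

46 → 4² + 6² = 16 + 36 = 52
52 → 5² + 2² = 25 + 4 = 29
29 → 2² + 9² = 4 + 81 = 85
85 → 8² + 5² = 64 + 25 = 89
89 → 8² + 9² = 64 + 81 = 145
145 → 1² + 4² + 5² = 1 + 16 + 25 = 42
42 → 4² + 2² = 16 + 4 = 20

20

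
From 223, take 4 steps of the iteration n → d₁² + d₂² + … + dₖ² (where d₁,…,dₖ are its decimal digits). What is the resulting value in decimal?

29

223 → 2² + 2² + 3² = 17
17 → 1² + 7² = 50
50 → 5² + 0² = 25
25 → 2² + 5² = 29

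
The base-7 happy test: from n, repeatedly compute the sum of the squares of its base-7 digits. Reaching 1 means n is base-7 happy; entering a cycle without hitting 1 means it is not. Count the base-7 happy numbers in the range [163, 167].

163: 163 → 17 → 13 → 37 → 29 → 17  — not base-7 happy
164: 164 → 22 → 10 → 10  — not base-7 happy
165: 165 → 29 → 17 → 13 → 37 → 29  — not base-7 happy
166: 166 → 38 → 34 → 52 → 10 → 10  — not base-7 happy
167: 167 → 49 → 1  — base-7 happy
base-7 happy: 167

1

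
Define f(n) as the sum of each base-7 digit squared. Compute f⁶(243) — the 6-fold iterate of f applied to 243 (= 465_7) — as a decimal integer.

17

243 = (4,6,5)_7 → 4² + 6² + 5² = 16 + 36 + 25 = 77
77 = (1,4,0)_7 → 1² + 4² + 0² = 1 + 16 + 0 = 17
17 = (2,3)_7 → 2² + 3² = 4 + 9 = 13
13 = (1,6)_7 → 1² + 6² = 1 + 36 = 37
37 = (5,2)_7 → 5² + 2² = 25 + 4 = 29
29 = (4,1)_7 → 4² + 1² = 16 + 1 = 17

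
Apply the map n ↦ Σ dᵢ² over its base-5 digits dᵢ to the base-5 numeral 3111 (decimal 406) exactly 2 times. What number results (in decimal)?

406 = (3,1,1,1)_5 → 3² + 1² + 1² + 1² = 9 + 1 + 1 + 1 = 12
12 = (2,2)_5 → 2² + 2² = 4 + 4 = 8

8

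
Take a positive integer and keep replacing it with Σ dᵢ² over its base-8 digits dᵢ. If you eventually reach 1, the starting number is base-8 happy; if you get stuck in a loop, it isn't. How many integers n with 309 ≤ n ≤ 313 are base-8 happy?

1

309: 309 → 77 → 27 → 18 → 8 → 1  (reaches 1)
310: 310 → 88 → 10 → 5 → 25 → 10  (repeats 10)
311: 311 → 101 → 42 → 29 → 34 → 20 → 20  (repeats 20)
312: 312 → 65 → 2 → 4 → 16 → 4  (repeats 4)
313: 313 → 66 → 5 → 25 → 10 → 5  (repeats 5)
base-8 happy: 309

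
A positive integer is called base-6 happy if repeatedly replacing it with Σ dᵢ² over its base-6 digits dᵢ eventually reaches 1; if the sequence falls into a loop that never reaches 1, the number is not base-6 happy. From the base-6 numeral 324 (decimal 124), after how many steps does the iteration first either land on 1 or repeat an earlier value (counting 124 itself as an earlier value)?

124 = (3,2,4)_6 → 29
29 = (4,5)_6 → 41
41 = (1,0,5)_6 → 26
26 = (4,2)_6 → 20
20 = (3,2)_6 → 13
13 = (2,1)_6 → 5
5 = (5)_6 → 25
25 = (4,1)_6 → 17
17 = (2,5)_6 → 29  — 29 repeats.
That took 9 steps.

9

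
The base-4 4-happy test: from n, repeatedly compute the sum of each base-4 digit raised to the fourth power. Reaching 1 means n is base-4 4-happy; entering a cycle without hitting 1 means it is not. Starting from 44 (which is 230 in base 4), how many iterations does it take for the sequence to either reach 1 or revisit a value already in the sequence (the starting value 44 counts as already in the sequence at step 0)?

6

44 = (2,3,0)_4 → 2⁴ + 3⁴ + 0⁴ = 97
97 = (1,2,0,1)_4 → 1⁴ + 2⁴ + 0⁴ + 1⁴ = 18
18 = (1,0,2)_4 → 1⁴ + 0⁴ + 2⁴ = 17
17 = (1,0,1)_4 → 1⁴ + 0⁴ + 1⁴ = 2
2 = (2)_4 → 2⁴ = 16
16 = (1,0,0)_4 → 1⁴ + 0⁴ + 0⁴ = 1  — reached 1.
That took 6 steps.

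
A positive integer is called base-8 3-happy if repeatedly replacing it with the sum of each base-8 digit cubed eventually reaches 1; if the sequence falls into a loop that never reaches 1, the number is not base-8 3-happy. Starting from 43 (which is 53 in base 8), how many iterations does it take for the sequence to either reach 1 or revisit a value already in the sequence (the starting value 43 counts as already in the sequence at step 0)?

43 = (5,3)_8 → 5³ + 3³ = 125 + 27 = 152
152 = (2,3,0)_8 → 2³ + 3³ + 0³ = 8 + 27 + 0 = 35
35 = (4,3)_8 → 4³ + 3³ = 64 + 27 = 91
91 = (1,3,3)_8 → 1³ + 3³ + 3³ = 1 + 27 + 27 = 55
55 = (6,7)_8 → 6³ + 7³ = 216 + 343 = 559
559 = (1,0,5,7)_8 → 1³ + 0³ + 5³ + 7³ = 1 + 0 + 125 + 343 = 469
469 = (7,2,5)_8 → 7³ + 2³ + 5³ = 343 + 8 + 125 = 476
476 = (7,3,4)_8 → 7³ + 3³ + 4³ = 343 + 27 + 64 = 434
434 = (6,6,2)_8 → 6³ + 6³ + 2³ = 216 + 216 + 8 = 440
440 = (6,7,0)_8 → 6³ + 7³ + 0³ = 216 + 343 + 0 = 559  — 559 repeats.
That took 10 steps.

10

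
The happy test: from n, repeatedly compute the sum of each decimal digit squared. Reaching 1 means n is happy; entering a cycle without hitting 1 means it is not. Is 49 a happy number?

happy

49 → 4² + 9² = 97
97 → 9² + 7² = 130
130 → 1² + 3² + 0² = 10
10 → 1² + 0² = 1  — reached 1.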